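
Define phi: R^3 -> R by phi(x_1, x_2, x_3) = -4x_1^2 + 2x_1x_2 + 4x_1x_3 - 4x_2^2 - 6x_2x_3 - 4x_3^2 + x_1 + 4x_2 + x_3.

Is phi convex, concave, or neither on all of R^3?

concave

phi is quadratic, so its Hessian is the constant matrix H = [[-8, 2, 4], [2, -8, -6], [4, -6, -8]].
Leading principal minors: -8, 60, -160.
Signs alternate −, +, − ⇒ H ≺ 0 ⇒ concave.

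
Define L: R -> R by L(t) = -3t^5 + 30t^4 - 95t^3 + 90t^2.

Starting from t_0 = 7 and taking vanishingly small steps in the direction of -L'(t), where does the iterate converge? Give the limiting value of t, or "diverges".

diverges

L'(t) = -15t(t - 4)(t - 3)(t - 1), so L'(7) = -7560.
Gradient descent moves in the -L' direction, i.e. t is increasing.
There is no critical point above t=7, and L' keeps the same sign, so the iterate runs off to +∞.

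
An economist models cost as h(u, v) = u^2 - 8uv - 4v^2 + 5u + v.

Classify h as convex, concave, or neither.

h is quadratic, so its Hessian is the constant matrix H = [[2, -8], [-8, -8]].
det(H) = -80, tr(H) = -6.
det(H) < 0, so H is indefinite: neither convex nor concave.

neither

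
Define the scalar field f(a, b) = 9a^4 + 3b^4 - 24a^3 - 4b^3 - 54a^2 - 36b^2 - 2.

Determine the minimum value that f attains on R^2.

f(a,b) separates as P(a) + Q(b) − 2, so its minimum is min P + min Q − 2.
P'(a) = 36a(a - 3)(a + 1) vanishes at a ∈ {-1, 0, 3}; Q'(b) = 12b(b - 3)(b + 2) vanishes at b ∈ {-2, 0, 3}.
Local minima of P (where P''>0): P(-1)=-21, P(3)=-405. Local minima of Q: Q(-2)=-64, Q(3)=-189.
So the global minimum of f is P(3) + Q(3) − 2 = -405 − 189 − 2 = -596, attained at (3, 3).

-596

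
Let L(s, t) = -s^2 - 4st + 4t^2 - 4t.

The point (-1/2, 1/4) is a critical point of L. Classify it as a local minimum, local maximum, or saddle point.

The Hessian of L is constant: H = [[-2, -4], [-4, 8]].
det(H) = (-2)·8 − (-4)² = -32.
Since det(H) < 0, H is indefinite and the critical point is a saddle point.

saddle point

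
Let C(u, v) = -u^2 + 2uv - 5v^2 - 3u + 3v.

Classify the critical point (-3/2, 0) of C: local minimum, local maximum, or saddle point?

The Hessian of C is constant: H = [[-2, 2], [2, -10]].
det(H) = (-2)·(-10) − 2² = 16.
det(H) > 0 and tr(H) = -12 < 0, so H is negative definite and the point is a local maximum.

local maximum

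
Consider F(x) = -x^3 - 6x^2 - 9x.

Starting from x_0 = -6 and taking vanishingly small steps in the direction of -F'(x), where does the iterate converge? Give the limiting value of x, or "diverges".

-3

F'(x) = -3(x + 1)(x + 3), so F'(-6) = -45.
Gradient descent moves in the -F' direction, i.e. x is increasing.
The nearest critical point in that direction is x = -3, where F'' = 6 > 0 (a local minimum). The iterate converges there.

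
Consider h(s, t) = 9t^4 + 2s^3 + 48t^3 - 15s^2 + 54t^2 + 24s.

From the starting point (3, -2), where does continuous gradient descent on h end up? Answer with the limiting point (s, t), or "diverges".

(4, -3)

h is separable, so gradient descent decouples: s follows -∂h/∂s, t follows -∂h/∂t.
∂h/∂s = 6(s - 4)(s - 1); at s=3 this is -12, so s increases.
∂h/∂t = 36t(t + 1)(t + 3); at t=-2 this is 72, so t decreases.
s converges to its nearest critical value 4 (a local min of the s-part); t converges to -3. The iterate converges to (4, -3).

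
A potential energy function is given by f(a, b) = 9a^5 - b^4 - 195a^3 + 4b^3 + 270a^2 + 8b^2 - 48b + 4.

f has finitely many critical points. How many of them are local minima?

f separates as a function of a plus a function of b, so ∇f=0 decouples.
∂f/∂a = 45a(a - 3)(a - 1)(a + 4) = 0 at a ∈ {-4, 0, 1, 3}; ∂f/∂b = -4(b - 3)(b - 2)(b + 2) = 0 at b ∈ {-2, 2, 3}.
The Hessian is diagonal: diag(f_aa, f_bb). Second derivatives: f_aa(-4)=-6300, f_aa(0)=540, f_aa(1)=-450, f_aa(3)=1890; f_bb(-2)=-80, f_bb(2)=16, f_bb(3)=-20.
Local minima occur where both diagonal entries positive: (0, 2), (3, 2). Count: 2.

2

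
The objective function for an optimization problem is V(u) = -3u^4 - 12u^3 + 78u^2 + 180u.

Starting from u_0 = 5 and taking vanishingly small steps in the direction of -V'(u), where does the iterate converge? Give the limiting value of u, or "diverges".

V'(u) = -12(u - 3)(u + 1)(u + 5), so V'(5) = -1440.
Gradient descent moves in the -V' direction, i.e. u is increasing.
There is no critical point above u=5, and V' keeps the same sign, so the iterate runs off to +∞.

diverges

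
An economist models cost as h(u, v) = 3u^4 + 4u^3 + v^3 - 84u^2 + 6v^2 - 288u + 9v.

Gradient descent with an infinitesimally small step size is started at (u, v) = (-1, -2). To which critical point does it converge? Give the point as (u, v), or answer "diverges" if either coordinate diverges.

(4, -1)

h is separable, so gradient descent decouples: u follows -∂h/∂u, v follows -∂h/∂v.
∂h/∂u = 12(u - 4)(u + 2)(u + 3); at u=-1 this is -120, so u increases.
∂h/∂v = 3(v + 1)(v + 3); at v=-2 this is -3, so v increases.
u converges to its nearest critical value 4 (a local min of the u-part); v converges to -1. The iterate converges to (4, -1).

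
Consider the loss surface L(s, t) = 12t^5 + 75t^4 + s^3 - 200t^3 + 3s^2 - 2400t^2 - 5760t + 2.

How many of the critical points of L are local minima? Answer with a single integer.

2

L separates as a function of s plus a function of t, so ∇L=0 decouples.
∂L/∂s = 3s(s + 2) = 0 at s ∈ {-2, 0}; ∂L/∂t = 60(t - 4)(t + 2)(t + 3)(t + 4) = 0 at t ∈ {-4, -3, -2, 4}.
The Hessian is diagonal: diag(L_ss, L_tt). Second derivatives: L_ss(-2)=-6, L_ss(0)=6; L_tt(-4)=-960, L_tt(-3)=420, L_tt(-2)=-720, L_tt(4)=20160.
Local minima occur where both diagonal entries positive: (0, -3), (0, 4). Count: 2.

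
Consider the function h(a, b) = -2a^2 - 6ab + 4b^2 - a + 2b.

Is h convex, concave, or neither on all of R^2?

neither

h is quadratic, so its Hessian is the constant matrix H = [[-4, -6], [-6, 8]].
det(H) = -68, tr(H) = 4.
det(H) < 0, so H is indefinite: neither convex nor concave.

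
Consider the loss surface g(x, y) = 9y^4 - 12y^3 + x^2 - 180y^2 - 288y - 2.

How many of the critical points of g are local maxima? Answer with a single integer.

g separates as a function of x plus a function of y, so ∇g=0 decouples.
∂g/∂x = 2x = 0 at x ∈ {0}; ∂g/∂y = 36(y - 4)(y + 1)(y + 2) = 0 at y ∈ {-2, -1, 4}.
The Hessian is diagonal: diag(g_xx, g_yy). Second derivatives: g_xx(0)=2; g_yy(-2)=216, g_yy(-1)=-180, g_yy(4)=1080.
Local maxima occur where both diagonal entries negative: none. Count: 0.

0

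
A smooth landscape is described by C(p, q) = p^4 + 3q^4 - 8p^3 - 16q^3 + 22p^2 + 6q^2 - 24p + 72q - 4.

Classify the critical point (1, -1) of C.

local minimum

The mixed partial ∂²C/∂p∂q is 0, so the Hessian at any point is diag(C_pp, C_qq) = diag(4(3p^2 - 12p + 11), 12(3q^2 - 8q + 1)).
At (1, -1): H = diag(8, 144).
Both eigenvalues are positive, so H is positive definite: a local minimum.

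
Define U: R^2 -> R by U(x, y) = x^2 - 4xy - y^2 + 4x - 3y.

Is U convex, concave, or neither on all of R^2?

neither

U is quadratic, so its Hessian is the constant matrix H = [[2, -4], [-4, -2]].
det(H) = -20, tr(H) = 0.
det(H) < 0, so H is indefinite: neither convex nor concave.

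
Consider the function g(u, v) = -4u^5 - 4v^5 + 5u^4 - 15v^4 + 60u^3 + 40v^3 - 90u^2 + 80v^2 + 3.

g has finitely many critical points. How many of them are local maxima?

g separates as a function of u plus a function of v, so ∇g=0 decouples.
∂g/∂u = -20u(u - 3)(u - 1)(u + 3) = 0 at u ∈ {-3, 0, 1, 3}; ∂g/∂v = -20v(v - 2)(v + 1)(v + 4) = 0 at v ∈ {-4, -1, 0, 2}.
The Hessian is diagonal: diag(g_uu, g_vv). Second derivatives: g_uu(-3)=1440, g_uu(0)=-180, g_uu(1)=160, g_uu(3)=-720; g_vv(-4)=1440, g_vv(-1)=-180, g_vv(0)=160, g_vv(2)=-720.
Local maxima occur where both diagonal entries negative: (0, -1), (0, 2), (3, -1), (3, 2). Count: 4.

4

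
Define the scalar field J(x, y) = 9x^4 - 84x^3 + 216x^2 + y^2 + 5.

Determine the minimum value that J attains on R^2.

J(x,y) separates as P(x) + Q(y) + 5, so its minimum is min P + min Q + 5.
P'(x) = 36x(x - 4)(x - 3) vanishes at x ∈ {0, 3, 4}; Q'(y) = 2y vanishes at y ∈ {0}.
Local minima of P (where P''>0): P(0)=0, P(4)=384. Local minima of Q: Q(0)=0.
So the global minimum of J is P(0) + Q(0) + 5 = 0 + 0 + 5 = 5, attained at (0, 0).

5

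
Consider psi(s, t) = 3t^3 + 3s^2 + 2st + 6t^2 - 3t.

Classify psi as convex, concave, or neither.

The term 3t^3 is cubic, so the Hessian is not constant.
∂²psi/∂t² = 18t + 12, which takes both signs as t varies (negative for sufficiently negative t). A diagonal entry of the Hessian changing sign means the Hessian is neither positive- nor negative-semidefinite on all of R^2.

neither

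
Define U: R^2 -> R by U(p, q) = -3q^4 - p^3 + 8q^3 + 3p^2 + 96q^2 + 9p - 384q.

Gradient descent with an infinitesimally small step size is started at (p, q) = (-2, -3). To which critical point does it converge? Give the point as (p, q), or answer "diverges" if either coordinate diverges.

U is separable, so gradient descent decouples: p follows -∂U/∂p, q follows -∂U/∂q.
∂U/∂p = -3(p - 3)(p + 1); at p=-2 this is -15, so p increases.
∂U/∂q = -12(q - 4)(q - 2)(q + 4); at q=-3 this is -420, so q increases.
p converges to its nearest critical value -1 (a local min of the p-part); q converges to 2. The iterate converges to (-1, 2).

(-1, 2)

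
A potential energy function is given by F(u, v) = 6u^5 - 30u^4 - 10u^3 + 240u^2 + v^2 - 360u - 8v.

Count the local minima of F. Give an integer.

F separates as a function of u plus a function of v, so ∇F=0 decouples.
∂F/∂u = 30(u - 3)(u - 2)(u - 1)(u + 2) = 0 at u ∈ {-2, 1, 2, 3}; ∂F/∂v = 2(v - 4) = 0 at v ∈ {4}.
The Hessian is diagonal: diag(F_uu, F_vv). Second derivatives: F_uu(-2)=-1800, F_uu(1)=180, F_uu(2)=-120, F_uu(3)=300; F_vv(4)=2.
Local minima occur where both diagonal entries positive: (1, 4), (3, 4). Count: 2.

2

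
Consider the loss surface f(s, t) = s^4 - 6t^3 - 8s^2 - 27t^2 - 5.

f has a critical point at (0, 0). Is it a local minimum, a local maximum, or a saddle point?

local maximum

The mixed partial ∂²f/∂s∂t is 0, so the Hessian at any point is diag(f_ss, f_tt) = diag(4(3s^2 - 4), -18(2t + 3)).
At (0, 0): H = diag(-16, -54).
Both eigenvalues are negative, so H is negative definite: a local maximum.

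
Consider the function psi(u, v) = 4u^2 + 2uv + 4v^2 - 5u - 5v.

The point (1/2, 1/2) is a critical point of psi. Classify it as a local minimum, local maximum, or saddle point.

The Hessian of psi is constant: H = [[8, 2], [2, 8]].
det(H) = 8·8 − 2² = 60.
det(H) > 0 and tr(H) = 16 > 0, so H is positive definite and the point is a local minimum.

local minimum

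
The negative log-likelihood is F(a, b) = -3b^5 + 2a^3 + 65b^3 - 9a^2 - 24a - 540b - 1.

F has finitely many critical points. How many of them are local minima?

F separates as a function of a plus a function of b, so ∇F=0 decouples.
∂F/∂a = 6(a - 4)(a + 1) = 0 at a ∈ {-1, 4}; ∂F/∂b = -15(b - 3)(b - 2)(b + 2)(b + 3) = 0 at b ∈ {-3, -2, 2, 3}.
The Hessian is diagonal: diag(F_aa, F_bb). Second derivatives: F_aa(-1)=-30, F_aa(4)=30; F_bb(-3)=450, F_bb(-2)=-300, F_bb(2)=300, F_bb(3)=-450.
Local minima occur where both diagonal entries positive: (4, -3), (4, 2). Count: 2.

2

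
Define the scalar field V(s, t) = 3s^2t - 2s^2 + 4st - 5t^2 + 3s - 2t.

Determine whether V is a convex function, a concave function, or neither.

The term 3s^2t is cubic, so the Hessian is not constant.
∂²V/∂s² = 6t - 4, which takes both signs as t varies (negative for sufficiently negative t). A diagonal entry of the Hessian changing sign means the Hessian is neither positive- nor negative-semidefinite on all of R^2.

neither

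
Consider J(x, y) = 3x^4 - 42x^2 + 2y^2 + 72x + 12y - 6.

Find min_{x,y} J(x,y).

J(x,y) separates as P(x) + Q(y) − 6, so its minimum is min P + min Q − 6.
P'(x) = 12(x - 2)(x - 1)(x + 3) vanishes at x ∈ {-3, 1, 2}; Q'(y) = 4y + 12 vanishes at y ∈ {-3}.
Local minima of P (where P''>0): P(-3)=-351, P(2)=24. Local minima of Q: Q(-3)=-18.
So the global minimum of J is P(-3) + Q(-3) − 6 = -351 − 18 − 6 = -375, attained at (-3, -3).

-375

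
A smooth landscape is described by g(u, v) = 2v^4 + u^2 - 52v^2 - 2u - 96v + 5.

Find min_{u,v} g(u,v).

-700

g(u,v) separates as P(u) + Q(v) + 5, so its minimum is min P + min Q + 5.
P'(u) = 2u - 2 vanishes at u ∈ {1}; Q'(v) = 8(v - 4)(v + 1)(v + 3) vanishes at v ∈ {-3, -1, 4}.
Local minima of P (where P''>0): P(1)=-1. Local minima of Q: Q(-3)=-18, Q(4)=-704.
So the global minimum of g is P(1) + Q(4) + 5 = -1 − 704 + 5 = -700, attained at (1, 4).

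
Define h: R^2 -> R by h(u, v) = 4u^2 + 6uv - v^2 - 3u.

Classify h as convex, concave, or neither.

h is quadratic, so its Hessian is the constant matrix H = [[8, 6], [6, -2]].
det(H) = -52, tr(H) = 6.
det(H) < 0, so H is indefinite: neither convex nor concave.

neither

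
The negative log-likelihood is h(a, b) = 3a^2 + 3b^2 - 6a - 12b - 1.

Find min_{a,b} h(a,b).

-16

h(a,b) separates as P(a) + Q(b) − 1, so its minimum is min P + min Q − 1.
P'(a) = 6a - 6 vanishes at a ∈ {1}; Q'(b) = 6b - 12 vanishes at b ∈ {2}.
Local minima of P (where P''>0): P(1)=-3. Local minima of Q: Q(2)=-12.
So the global minimum of h is P(1) + Q(2) − 1 = -3 − 12 − 1 = -16, attained at (1, 2).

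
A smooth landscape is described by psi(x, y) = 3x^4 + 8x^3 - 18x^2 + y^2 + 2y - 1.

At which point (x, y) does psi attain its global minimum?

psi(x,y) separates as P(x) + Q(y) − 1, so its minimum is min P + min Q − 1.
P'(x) = 12x(x - 1)(x + 3) vanishes at x ∈ {-3, 0, 1}; Q'(y) = 2y + 2 vanishes at y ∈ {-1}.
Local minima of P (where P''>0): P(-3)=-135, P(1)=-7. Local minima of Q: Q(-1)=-1.
So the global minimum of psi is P(-3) + Q(-1) − 1 = -135 − 1 − 1 = -137, attained at (-3, -1).

(-3, -1)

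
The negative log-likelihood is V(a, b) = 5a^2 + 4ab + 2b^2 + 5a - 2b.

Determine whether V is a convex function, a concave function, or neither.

V is quadratic, so its Hessian is the constant matrix H = [[10, 4], [4, 4]].
det(H) = 24, tr(H) = 14.
det(H) > 0 and tr(H) > 0, so H is positive definite everywhere: convex.

convex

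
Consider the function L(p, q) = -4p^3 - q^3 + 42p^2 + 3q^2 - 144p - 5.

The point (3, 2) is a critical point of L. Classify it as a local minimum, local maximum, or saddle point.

saddle point

The mixed partial ∂²L/∂p∂q is 0, so the Hessian at any point is diag(L_pp, L_qq) = diag(12(-2p + 7), 6(-q + 1)).
At (3, 2): H = diag(12, -6).
The eigenvalues have opposite signs, so H is indefinite: a saddle point.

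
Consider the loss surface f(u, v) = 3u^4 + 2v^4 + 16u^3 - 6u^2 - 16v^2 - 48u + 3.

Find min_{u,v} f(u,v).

f(u,v) separates as P(u) + Q(v) + 3, so its minimum is min P + min Q + 3.
P'(u) = 12(u - 1)(u + 1)(u + 4) vanishes at u ∈ {-4, -1, 1}; Q'(v) = 8v(v - 2)(v + 2) vanishes at v ∈ {-2, 0, 2}.
Local minima of P (where P''>0): P(-4)=-160, P(1)=-35. Local minima of Q: Q(-2)=-32, Q(2)=-32.
So the global minimum of f is P(-4) + Q(-2) + 3 = -160 − 32 + 3 = -189, attained at (-4, -2).

-189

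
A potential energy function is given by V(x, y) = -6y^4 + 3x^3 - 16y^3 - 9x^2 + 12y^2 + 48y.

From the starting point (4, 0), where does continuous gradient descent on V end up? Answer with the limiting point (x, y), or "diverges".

V is separable, so gradient descent decouples: x follows -∂V/∂x, y follows -∂V/∂y.
∂V/∂x = 9x(x - 2); at x=4 this is 72, so x decreases.
∂V/∂y = -24(y - 1)(y + 1)(y + 2); at y=0 this is 48, so y decreases.
x converges to its nearest critical value 2 (a local min of the x-part); y converges to -1. The iterate converges to (2, -1).

(2, -1)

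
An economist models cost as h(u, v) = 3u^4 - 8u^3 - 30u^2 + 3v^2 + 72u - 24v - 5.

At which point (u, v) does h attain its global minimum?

h(u,v) separates as P(u) + Q(v) − 5, so its minimum is min P + min Q − 5.
P'(u) = 12(u - 3)(u - 1)(u + 2) vanishes at u ∈ {-2, 1, 3}; Q'(v) = 6v - 24 vanishes at v ∈ {4}.
Local minima of P (where P''>0): P(-2)=-152, P(3)=-27. Local minima of Q: Q(4)=-48.
So the global minimum of h is P(-2) + Q(4) − 5 = -152 − 48 − 5 = -205, attained at (-2, 4).

(-2, 4)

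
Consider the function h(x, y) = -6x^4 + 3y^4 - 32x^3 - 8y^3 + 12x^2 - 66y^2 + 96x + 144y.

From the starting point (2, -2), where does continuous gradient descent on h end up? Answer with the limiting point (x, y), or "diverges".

diverges

h is separable, so gradient descent decouples: x follows -∂h/∂x, y follows -∂h/∂y.
∂h/∂x = -24(x - 1)(x + 1)(x + 4); at x=2 this is -432, so x increases.
∂h/∂y = 12(y - 4)(y - 1)(y + 3); at y=-2 this is 216, so y decreases.
The x-coordinate has no critical point in that direction and runs off to infinity.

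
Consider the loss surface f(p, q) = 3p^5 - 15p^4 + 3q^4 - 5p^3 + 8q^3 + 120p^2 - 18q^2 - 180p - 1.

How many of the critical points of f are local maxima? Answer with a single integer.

f separates as a function of p plus a function of q, so ∇f=0 decouples.
∂f/∂p = 15(p - 3)(p - 2)(p - 1)(p + 2) = 0 at p ∈ {-2, 1, 2, 3}; ∂f/∂q = 12q(q - 1)(q + 3) = 0 at q ∈ {-3, 0, 1}.
The Hessian is diagonal: diag(f_pp, f_qq). Second derivatives: f_pp(-2)=-900, f_pp(1)=90, f_pp(2)=-60, f_pp(3)=150; f_qq(-3)=144, f_qq(0)=-36, f_qq(1)=48.
Local maxima occur where both diagonal entries negative: (-2, 0), (2, 0). Count: 2.

2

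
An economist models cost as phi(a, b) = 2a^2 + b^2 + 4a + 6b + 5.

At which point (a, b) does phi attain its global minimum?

phi(a,b) separates as P(a) + Q(b) + 5, so its minimum is min P + min Q + 5.
P'(a) = 4a + 4 vanishes at a ∈ {-1}; Q'(b) = 2b + 6 vanishes at b ∈ {-3}.
Local minima of P (where P''>0): P(-1)=-2. Local minima of Q: Q(-3)=-9.
So the global minimum of phi is P(-1) + Q(-3) + 5 = -2 − 9 + 5 = -6, attained at (-1, -3).

(-1, -3)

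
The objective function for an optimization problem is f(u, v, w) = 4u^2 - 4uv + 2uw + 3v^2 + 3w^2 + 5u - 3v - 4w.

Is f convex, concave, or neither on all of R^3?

f is quadratic, so its Hessian is the constant matrix H = [[8, -4, 2], [-4, 6, 0], [2, 0, 6]].
Leading principal minors: 8, 32, 168.
All positive ⇒ H ≻ 0 ⇒ convex.

convex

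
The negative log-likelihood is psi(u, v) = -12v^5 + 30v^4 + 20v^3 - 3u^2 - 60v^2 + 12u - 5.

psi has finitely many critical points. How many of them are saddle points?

psi separates as a function of u plus a function of v, so ∇psi=0 decouples.
∂psi/∂u = -6(u - 2) = 0 at u ∈ {2}; ∂psi/∂v = -60v(v - 2)(v - 1)(v + 1) = 0 at v ∈ {-1, 0, 1, 2}.
The Hessian is diagonal: diag(psi_uu, psi_vv). Second derivatives: psi_uu(2)=-6; psi_vv(-1)=360, psi_vv(0)=-120, psi_vv(1)=120, psi_vv(2)=-360.
Saddle points occur where the two diagonal entries have opposite signs: (2, -1), (2, 1). Count: 2.

2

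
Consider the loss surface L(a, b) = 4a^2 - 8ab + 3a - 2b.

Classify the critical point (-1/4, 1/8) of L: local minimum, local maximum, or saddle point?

The Hessian of L is constant: H = [[8, -8], [-8, 0]].
det(H) = 8·0 − (-8)² = -64.
Since det(H) < 0, H is indefinite and the critical point is a saddle point.

saddle point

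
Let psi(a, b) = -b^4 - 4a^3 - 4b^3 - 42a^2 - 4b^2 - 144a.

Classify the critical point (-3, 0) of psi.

local maximum

The mixed partial ∂²psi/∂a∂b is 0, so the Hessian at any point is diag(psi_aa, psi_bb) = diag(-12(2a + 7), -4(3b^2 + 6b + 2)).
At (-3, 0): H = diag(-12, -8).
Both eigenvalues are negative, so H is negative definite: a local maximum.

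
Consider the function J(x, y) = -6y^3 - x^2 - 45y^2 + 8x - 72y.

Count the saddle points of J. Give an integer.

1

J separates as a function of x plus a function of y, so ∇J=0 decouples.
∂J/∂x = -2(x - 4) = 0 at x ∈ {4}; ∂J/∂y = -18(y + 1)(y + 4) = 0 at y ∈ {-4, -1}.
The Hessian is diagonal: diag(J_xx, J_yy). Second derivatives: J_xx(4)=-2; J_yy(-4)=54, J_yy(-1)=-54.
Saddle points occur where the two diagonal entries have opposite signs: (4, -4). Count: 1.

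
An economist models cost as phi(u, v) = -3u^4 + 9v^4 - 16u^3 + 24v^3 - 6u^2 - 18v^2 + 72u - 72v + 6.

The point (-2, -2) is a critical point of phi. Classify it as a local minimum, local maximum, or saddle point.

local minimum

The mixed partial ∂²phi/∂u∂v is 0, so the Hessian at any point is diag(phi_uu, phi_vv) = diag(-12(3u^2 + 8u + 1), 36(3v^2 + 4v - 1)).
At (-2, -2): H = diag(36, 108).
Both eigenvalues are positive, so H is positive definite: a local minimum.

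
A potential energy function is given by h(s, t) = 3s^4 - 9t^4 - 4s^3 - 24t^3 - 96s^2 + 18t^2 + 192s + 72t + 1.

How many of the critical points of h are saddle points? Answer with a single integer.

h separates as a function of s plus a function of t, so ∇h=0 decouples.
∂h/∂s = 12(s - 4)(s - 1)(s + 4) = 0 at s ∈ {-4, 1, 4}; ∂h/∂t = -36(t - 1)(t + 1)(t + 2) = 0 at t ∈ {-2, -1, 1}.
The Hessian is diagonal: diag(h_ss, h_tt). Second derivatives: h_ss(-4)=480, h_ss(1)=-180, h_ss(4)=288; h_tt(-2)=-108, h_tt(-1)=72, h_tt(1)=-216.
Saddle points occur where the two diagonal entries have opposite signs: (-4, -2), (-4, 1), (1, -1), (4, -2), (4, 1). Count: 5.

5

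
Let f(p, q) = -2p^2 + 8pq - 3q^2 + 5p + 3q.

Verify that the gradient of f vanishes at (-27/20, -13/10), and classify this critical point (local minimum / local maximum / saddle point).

∇f = (-4p + 8q + 5, 8p - 6q + 3); substituting (-27/20, -13/10) gives ∇f = (0, 0), so (-27/20, -13/10) is indeed a critical point.
The Hessian of f is constant: H = [[-4, 8], [8, -6]].
det(H) = (-4)·(-6) − 8² = -40.
Since det(H) < 0, H is indefinite and the critical point is a saddle point.

saddle point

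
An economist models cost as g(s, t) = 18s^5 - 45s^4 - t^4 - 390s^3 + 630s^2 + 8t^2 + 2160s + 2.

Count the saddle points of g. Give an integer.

6

g separates as a function of s plus a function of t, so ∇g=0 decouples.
∂g/∂s = 90(s - 4)(s - 2)(s + 1)(s + 3) = 0 at s ∈ {-3, -1, 2, 4}; ∂g/∂t = -4t(t - 2)(t + 2) = 0 at t ∈ {-2, 0, 2}.
The Hessian is diagonal: diag(g_ss, g_tt). Second derivatives: g_ss(-3)=-6300, g_ss(-1)=2700, g_ss(2)=-2700, g_ss(4)=6300; g_tt(-2)=-32, g_tt(0)=16, g_tt(2)=-32.
Saddle points occur where the two diagonal entries have opposite signs: (-3, 0), (-1, -2), (-1, 2), (2, 0), (4, -2), (4, 2). Count: 6.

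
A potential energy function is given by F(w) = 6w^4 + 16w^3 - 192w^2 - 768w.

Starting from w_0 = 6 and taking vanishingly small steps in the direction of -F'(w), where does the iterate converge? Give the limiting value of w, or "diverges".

F'(w) = 24(w - 4)(w + 2)(w + 4), so F'(6) = 3840.
Gradient descent moves in the -F' direction, i.e. w is decreasing.
The nearest critical point in that direction is w = 4, where F'' = 1152 > 0 (a local minimum). The iterate converges there.

4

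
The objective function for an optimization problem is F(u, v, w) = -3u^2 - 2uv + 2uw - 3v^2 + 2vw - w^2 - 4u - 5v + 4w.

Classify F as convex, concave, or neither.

F is quadratic, so its Hessian is the constant matrix H = [[-6, -2, 2], [-2, -6, 2], [2, 2, -2]].
Leading principal minors: -6, 32, -32.
Signs alternate −, +, − ⇒ H ≺ 0 ⇒ concave.

concave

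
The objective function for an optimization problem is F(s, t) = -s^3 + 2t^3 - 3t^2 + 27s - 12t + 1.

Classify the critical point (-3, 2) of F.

The mixed partial ∂²F/∂s∂t is 0, so the Hessian at any point is diag(F_ss, F_tt) = diag(-6s, 6(2t - 1)).
At (-3, 2): H = diag(18, 18).
Both eigenvalues are positive, so H is positive definite: a local minimum.

local minimum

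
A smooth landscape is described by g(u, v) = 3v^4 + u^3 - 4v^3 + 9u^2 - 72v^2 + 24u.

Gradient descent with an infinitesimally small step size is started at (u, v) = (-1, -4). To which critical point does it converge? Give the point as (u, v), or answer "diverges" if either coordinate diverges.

g is separable, so gradient descent decouples: u follows -∂g/∂u, v follows -∂g/∂v.
∂g/∂u = 3(u + 2)(u + 4); at u=-1 this is 9, so u decreases.
∂g/∂v = 12v(v - 4)(v + 3); at v=-4 this is -384, so v increases.
u converges to its nearest critical value -2 (a local min of the u-part); v converges to -3. The iterate converges to (-2, -3).

(-2, -3)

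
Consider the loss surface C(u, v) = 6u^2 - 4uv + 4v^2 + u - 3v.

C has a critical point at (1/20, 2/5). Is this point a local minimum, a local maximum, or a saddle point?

The Hessian of C is constant: H = [[12, -4], [-4, 8]].
det(H) = 12·8 − (-4)² = 80.
det(H) > 0 and tr(H) = 20 > 0, so H is positive definite and the point is a local minimum.

local minimum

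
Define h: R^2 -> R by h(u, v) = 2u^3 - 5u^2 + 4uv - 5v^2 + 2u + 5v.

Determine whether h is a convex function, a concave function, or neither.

The term 2u^3 is cubic, so the Hessian is not constant.
∂²h/∂u² = 12u - 10, which takes both signs as u varies (negative for sufficiently negative u). A diagonal entry of the Hessian changing sign means the Hessian is neither positive- nor negative-semidefinite on all of R^2.

neither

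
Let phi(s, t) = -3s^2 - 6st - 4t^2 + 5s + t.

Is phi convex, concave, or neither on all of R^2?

phi is quadratic, so its Hessian is the constant matrix H = [[-6, -6], [-6, -8]].
det(H) = 12, tr(H) = -14.
det(H) > 0 and tr(H) < 0, so H is negative definite everywhere: concave.

concave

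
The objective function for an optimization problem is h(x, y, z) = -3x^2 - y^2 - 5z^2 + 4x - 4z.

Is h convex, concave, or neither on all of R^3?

h is quadratic, so its Hessian is the constant matrix H = [[-6, 0, 0], [0, -2, 0], [0, 0, -10]].
Leading principal minors: -6, 12, -120.
Signs alternate −, +, − ⇒ H ≺ 0 ⇒ concave.

concave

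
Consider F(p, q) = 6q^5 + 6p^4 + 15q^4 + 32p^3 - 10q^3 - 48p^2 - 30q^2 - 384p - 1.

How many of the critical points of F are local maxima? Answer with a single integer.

2

F separates as a function of p plus a function of q, so ∇F=0 decouples.
∂F/∂p = 24(p - 2)(p + 2)(p + 4) = 0 at p ∈ {-4, -2, 2}; ∂F/∂q = 30q(q - 1)(q + 1)(q + 2) = 0 at q ∈ {-2, -1, 0, 1}.
The Hessian is diagonal: diag(F_pp, F_qq). Second derivatives: F_pp(-4)=288, F_pp(-2)=-192, F_pp(2)=576; F_qq(-2)=-180, F_qq(-1)=60, F_qq(0)=-60, F_qq(1)=180.
Local maxima occur where both diagonal entries negative: (-2, -2), (-2, 0). Count: 2.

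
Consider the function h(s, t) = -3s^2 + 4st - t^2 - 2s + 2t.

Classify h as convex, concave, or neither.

h is quadratic, so its Hessian is the constant matrix H = [[-6, 4], [4, -2]].
det(H) = -4, tr(H) = -8.
det(H) < 0, so H is indefinite: neither convex nor concave.

neither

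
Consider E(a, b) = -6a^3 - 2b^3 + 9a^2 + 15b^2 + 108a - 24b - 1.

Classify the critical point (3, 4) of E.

The mixed partial ∂²E/∂a∂b is 0, so the Hessian at any point is diag(E_aa, E_bb) = diag(18(-2a + 1), 6(-2b + 5)).
At (3, 4): H = diag(-90, -18).
Both eigenvalues are negative, so H is negative definite: a local maximum.

local maximum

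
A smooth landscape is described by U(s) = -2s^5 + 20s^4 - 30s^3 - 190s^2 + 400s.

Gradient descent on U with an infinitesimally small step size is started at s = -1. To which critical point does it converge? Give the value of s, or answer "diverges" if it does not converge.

U'(s) = -10(s - 5)(s - 4)(s - 1)(s + 2), so U'(-1) = 600.
Gradient descent moves in the -U' direction, i.e. s is decreasing.
The nearest critical point in that direction is s = -2, where U'' = 1260 > 0 (a local minimum). The iterate converges there.

-2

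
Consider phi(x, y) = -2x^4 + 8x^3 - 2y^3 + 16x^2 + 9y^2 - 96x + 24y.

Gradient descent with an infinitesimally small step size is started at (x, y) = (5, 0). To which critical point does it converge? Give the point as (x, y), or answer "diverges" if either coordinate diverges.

diverges

phi is separable, so gradient descent decouples: x follows -∂phi/∂x, y follows -∂phi/∂y.
∂phi/∂x = -8(x - 3)(x - 2)(x + 2); at x=5 this is -336, so x increases.
∂phi/∂y = -6(y - 4)(y + 1); at y=0 this is 24, so y decreases.
The x-coordinate has no critical point in that direction and runs off to infinity.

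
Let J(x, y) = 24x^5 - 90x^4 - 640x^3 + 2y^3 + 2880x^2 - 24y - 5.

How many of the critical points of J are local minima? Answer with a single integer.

J separates as a function of x plus a function of y, so ∇J=0 decouples.
∂J/∂x = 120x(x - 4)(x - 3)(x + 4) = 0 at x ∈ {-4, 0, 3, 4}; ∂J/∂y = 6(y - 2)(y + 2) = 0 at y ∈ {-2, 2}.
The Hessian is diagonal: diag(J_xx, J_yy). Second derivatives: J_xx(-4)=-26880, J_xx(0)=5760, J_xx(3)=-2520, J_xx(4)=3840; J_yy(-2)=-24, J_yy(2)=24.
Local minima occur where both diagonal entries positive: (0, 2), (4, 2). Count: 2.

2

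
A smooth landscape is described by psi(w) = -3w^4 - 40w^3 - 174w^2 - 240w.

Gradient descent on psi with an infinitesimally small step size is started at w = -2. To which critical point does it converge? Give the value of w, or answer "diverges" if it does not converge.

psi'(w) = -12(w + 1)(w + 4)(w + 5), so psi'(-2) = 72.
Gradient descent moves in the -psi' direction, i.e. w is decreasing.
The nearest critical point in that direction is w = -4, where psi'' = 36 > 0 (a local minimum). The iterate converges there.

-4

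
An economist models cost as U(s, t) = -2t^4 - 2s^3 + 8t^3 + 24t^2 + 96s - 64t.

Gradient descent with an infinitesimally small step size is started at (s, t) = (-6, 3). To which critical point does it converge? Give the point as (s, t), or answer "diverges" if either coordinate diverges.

(-4, 1)

U is separable, so gradient descent decouples: s follows -∂U/∂s, t follows -∂U/∂t.
∂U/∂s = -6(s - 4)(s + 4); at s=-6 this is -120, so s increases.
∂U/∂t = -8(t - 4)(t - 1)(t + 2); at t=3 this is 80, so t decreases.
s converges to its nearest critical value -4 (a local min of the s-part); t converges to 1. The iterate converges to (-4, 1).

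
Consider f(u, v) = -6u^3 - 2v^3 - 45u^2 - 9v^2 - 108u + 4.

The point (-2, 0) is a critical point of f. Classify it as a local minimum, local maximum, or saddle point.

The mixed partial ∂²f/∂u∂v is 0, so the Hessian at any point is diag(f_uu, f_vv) = diag(-18(2u + 5), -6(2v + 3)).
At (-2, 0): H = diag(-18, -18).
Both eigenvalues are negative, so H is negative definite: a local maximum.

local maximum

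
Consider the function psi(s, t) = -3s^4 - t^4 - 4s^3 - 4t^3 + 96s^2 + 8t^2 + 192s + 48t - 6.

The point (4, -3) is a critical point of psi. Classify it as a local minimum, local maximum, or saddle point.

local maximum

The mixed partial ∂²psi/∂s∂t is 0, so the Hessian at any point is diag(psi_ss, psi_tt) = diag(12(-3s^2 - 2s + 16), 4(-3t^2 - 6t + 4)).
At (4, -3): H = diag(-480, -20).
Both eigenvalues are negative, so H is negative definite: a local maximum.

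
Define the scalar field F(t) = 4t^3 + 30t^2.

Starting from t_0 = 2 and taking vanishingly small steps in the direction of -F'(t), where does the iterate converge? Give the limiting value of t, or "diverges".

F'(t) = 12t(t + 5), so F'(2) = 168.
Gradient descent moves in the -F' direction, i.e. t is decreasing.
The nearest critical point in that direction is t = 0, where F'' = 60 > 0 (a local minimum). The iterate converges there.

0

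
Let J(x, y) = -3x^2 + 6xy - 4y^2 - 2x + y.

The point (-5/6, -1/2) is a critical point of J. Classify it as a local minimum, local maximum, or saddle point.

local maximum

The Hessian of J is constant: H = [[-6, 6], [6, -8]].
det(H) = (-6)·(-8) − 6² = 12.
det(H) > 0 and tr(H) = -14 < 0, so H is negative definite and the point is a local maximum.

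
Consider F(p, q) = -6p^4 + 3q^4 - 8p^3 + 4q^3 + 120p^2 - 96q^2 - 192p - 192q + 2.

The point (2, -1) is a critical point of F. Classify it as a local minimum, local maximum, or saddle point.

local maximum

The mixed partial ∂²F/∂p∂q is 0, so the Hessian at any point is diag(F_pp, F_qq) = diag(24(-3p^2 - 2p + 10), 12(3q^2 + 2q - 16)).
At (2, -1): H = diag(-144, -180).
Both eigenvalues are negative, so H is negative definite: a local maximum.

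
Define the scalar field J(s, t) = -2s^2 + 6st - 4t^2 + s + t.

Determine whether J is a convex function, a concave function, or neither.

J is quadratic, so its Hessian is the constant matrix H = [[-4, 6], [6, -8]].
det(H) = -4, tr(H) = -12.
det(H) < 0, so H is indefinite: neither convex nor concave.

neither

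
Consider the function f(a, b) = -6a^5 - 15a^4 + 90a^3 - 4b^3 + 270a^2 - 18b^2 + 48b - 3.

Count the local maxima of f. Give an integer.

2

f separates as a function of a plus a function of b, so ∇f=0 decouples.
∂f/∂a = -30a(a - 3)(a + 2)(a + 3) = 0 at a ∈ {-3, -2, 0, 3}; ∂f/∂b = -12(b - 1)(b + 4) = 0 at b ∈ {-4, 1}.
The Hessian is diagonal: diag(f_aa, f_bb). Second derivatives: f_aa(-3)=540, f_aa(-2)=-300, f_aa(0)=540, f_aa(3)=-2700; f_bb(-4)=60, f_bb(1)=-60.
Local maxima occur where both diagonal entries negative: (-2, 1), (3, 1). Count: 2.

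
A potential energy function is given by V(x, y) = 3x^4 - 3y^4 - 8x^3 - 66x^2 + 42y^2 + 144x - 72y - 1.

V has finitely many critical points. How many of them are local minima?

2

V separates as a function of x plus a function of y, so ∇V=0 decouples.
∂V/∂x = 12(x - 4)(x - 1)(x + 3) = 0 at x ∈ {-3, 1, 4}; ∂V/∂y = -12(y - 2)(y - 1)(y + 3) = 0 at y ∈ {-3, 1, 2}.
The Hessian is diagonal: diag(V_xx, V_yy). Second derivatives: V_xx(-3)=336, V_xx(1)=-144, V_xx(4)=252; V_yy(-3)=-240, V_yy(1)=48, V_yy(2)=-60.
Local minima occur where both diagonal entries positive: (-3, 1), (4, 1). Count: 2.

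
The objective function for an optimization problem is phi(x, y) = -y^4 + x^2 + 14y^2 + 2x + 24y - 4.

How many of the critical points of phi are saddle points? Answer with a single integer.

2

phi separates as a function of x plus a function of y, so ∇phi=0 decouples.
∂phi/∂x = 2(x + 1) = 0 at x ∈ {-1}; ∂phi/∂y = -4(y - 3)(y + 1)(y + 2) = 0 at y ∈ {-2, -1, 3}.
The Hessian is diagonal: diag(phi_xx, phi_yy). Second derivatives: phi_xx(-1)=2; phi_yy(-2)=-20, phi_yy(-1)=16, phi_yy(3)=-80.
Saddle points occur where the two diagonal entries have opposite signs: (-1, -2), (-1, 3). Count: 2.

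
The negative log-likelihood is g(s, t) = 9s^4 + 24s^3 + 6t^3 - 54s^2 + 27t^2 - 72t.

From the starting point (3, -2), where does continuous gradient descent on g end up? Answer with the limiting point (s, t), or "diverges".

g is separable, so gradient descent decouples: s follows -∂g/∂s, t follows -∂g/∂t.
∂g/∂s = 36s(s - 1)(s + 3); at s=3 this is 1296, so s decreases.
∂g/∂t = 18(t - 1)(t + 4); at t=-2 this is -108, so t increases.
s converges to its nearest critical value 1 (a local min of the s-part); t converges to 1. The iterate converges to (1, 1).

(1, 1)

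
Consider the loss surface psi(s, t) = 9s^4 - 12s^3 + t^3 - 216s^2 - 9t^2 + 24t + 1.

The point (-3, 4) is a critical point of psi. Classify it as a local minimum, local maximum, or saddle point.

The mixed partial ∂²psi/∂s∂t is 0, so the Hessian at any point is diag(psi_ss, psi_tt) = diag(36(3s^2 - 2s - 12), 6(t - 3)).
At (-3, 4): H = diag(756, 6).
Both eigenvalues are positive, so H is positive definite: a local minimum.

local minimum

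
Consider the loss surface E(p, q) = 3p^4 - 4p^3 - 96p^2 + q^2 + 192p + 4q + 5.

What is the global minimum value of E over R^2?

E(p,q) separates as A(p) + B(q) + 5, so its minimum is min A + min B + 5.
A'(p) = 12(p - 4)(p - 1)(p + 4) vanishes at p ∈ {-4, 1, 4}; B'(q) = 2q + 4 vanishes at q ∈ {-2}.
Local minima of A (where A''>0): A(-4)=-1280, A(4)=-256. Local minima of B: B(-2)=-4.
So the global minimum of E is A(-4) + B(-2) + 5 = -1280 − 4 + 5 = -1279, attained at (-4, -2).

-1279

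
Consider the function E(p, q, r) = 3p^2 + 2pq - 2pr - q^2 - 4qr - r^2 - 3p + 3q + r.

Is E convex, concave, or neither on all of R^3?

E is quadratic, so its Hessian is the constant matrix H = [[6, 2, -2], [2, -2, -4], [-2, -4, -2]].
Leading principal minors: 6, -16, -24.
Neither pattern holds ⇒ H is indefinite ⇒ neither convex nor concave.

neither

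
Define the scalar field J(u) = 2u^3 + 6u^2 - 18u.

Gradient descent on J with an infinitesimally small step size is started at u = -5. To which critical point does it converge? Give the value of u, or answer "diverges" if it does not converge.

J'(u) = 6(u - 1)(u + 3), so J'(-5) = 72.
Gradient descent moves in the -J' direction, i.e. u is decreasing.
There is no critical point below u=-5, and J' keeps the same sign, so the iterate runs off to −∞.

diverges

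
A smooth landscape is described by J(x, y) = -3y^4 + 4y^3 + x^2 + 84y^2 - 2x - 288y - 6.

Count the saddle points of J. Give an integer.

2

J separates as a function of x plus a function of y, so ∇J=0 decouples.
∂J/∂x = 2(x - 1) = 0 at x ∈ {1}; ∂J/∂y = -12(y - 3)(y - 2)(y + 4) = 0 at y ∈ {-4, 2, 3}.
The Hessian is diagonal: diag(J_xx, J_yy). Second derivatives: J_xx(1)=2; J_yy(-4)=-504, J_yy(2)=72, J_yy(3)=-84.
Saddle points occur where the two diagonal entries have opposite signs: (1, -4), (1, 3). Count: 2.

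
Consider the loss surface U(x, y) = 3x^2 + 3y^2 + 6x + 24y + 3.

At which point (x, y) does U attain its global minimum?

U(x,y) separates as P(x) + Q(y) + 3, so its minimum is min P + min Q + 3.
P'(x) = 6x + 6 vanishes at x ∈ {-1}; Q'(y) = 6y + 24 vanishes at y ∈ {-4}.
Local minima of P (where P''>0): P(-1)=-3. Local minima of Q: Q(-4)=-48.
So the global minimum of U is P(-1) + Q(-4) + 3 = -3 − 48 + 3 = -48, attained at (-1, -4).

(-1, -4)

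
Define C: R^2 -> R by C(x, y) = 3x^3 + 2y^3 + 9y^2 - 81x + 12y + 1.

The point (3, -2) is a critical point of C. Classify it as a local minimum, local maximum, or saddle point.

The mixed partial ∂²C/∂x∂y is 0, so the Hessian at any point is diag(C_xx, C_yy) = diag(18x, 6(2y + 3)).
At (3, -2): H = diag(54, -6).
The eigenvalues have opposite signs, so H is indefinite: a saddle point.

saddle point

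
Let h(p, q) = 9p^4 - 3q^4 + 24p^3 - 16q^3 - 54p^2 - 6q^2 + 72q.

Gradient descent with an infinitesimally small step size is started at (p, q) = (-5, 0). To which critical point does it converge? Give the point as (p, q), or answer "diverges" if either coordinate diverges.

(-3, -2)

h is separable, so gradient descent decouples: p follows -∂h/∂p, q follows -∂h/∂q.
∂h/∂p = 36p(p - 1)(p + 3); at p=-5 this is -2160, so p increases.
∂h/∂q = -12(q - 1)(q + 2)(q + 3); at q=0 this is 72, so q decreases.
p converges to its nearest critical value -3 (a local min of the p-part); q converges to -2. The iterate converges to (-3, -2).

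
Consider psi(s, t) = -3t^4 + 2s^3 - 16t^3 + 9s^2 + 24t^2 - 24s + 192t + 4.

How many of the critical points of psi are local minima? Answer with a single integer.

psi separates as a function of s plus a function of t, so ∇psi=0 decouples.
∂psi/∂s = 6(s - 1)(s + 4) = 0 at s ∈ {-4, 1}; ∂psi/∂t = -12(t - 2)(t + 2)(t + 4) = 0 at t ∈ {-4, -2, 2}.
The Hessian is diagonal: diag(psi_ss, psi_tt). Second derivatives: psi_ss(-4)=-30, psi_ss(1)=30; psi_tt(-4)=-144, psi_tt(-2)=96, psi_tt(2)=-288.
Local minima occur where both diagonal entries positive: (1, -2). Count: 1.

1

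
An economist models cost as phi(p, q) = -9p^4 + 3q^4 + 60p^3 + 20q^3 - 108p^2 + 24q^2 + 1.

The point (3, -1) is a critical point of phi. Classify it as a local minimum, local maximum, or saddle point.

The mixed partial ∂²phi/∂p∂q is 0, so the Hessian at any point is diag(phi_pp, phi_qq) = diag(36(-3p^2 + 10p - 6), 12(3q^2 + 10q + 4)).
At (3, -1): H = diag(-108, -36).
Both eigenvalues are negative, so H is negative definite: a local maximum.

local maximum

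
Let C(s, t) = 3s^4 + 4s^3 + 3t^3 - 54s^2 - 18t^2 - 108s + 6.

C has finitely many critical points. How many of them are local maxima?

C separates as a function of s plus a function of t, so ∇C=0 decouples.
∂C/∂s = 12(s - 3)(s + 1)(s + 3) = 0 at s ∈ {-3, -1, 3}; ∂C/∂t = 9t(t - 4) = 0 at t ∈ {0, 4}.
The Hessian is diagonal: diag(C_ss, C_tt). Second derivatives: C_ss(-3)=144, C_ss(-1)=-96, C_ss(3)=288; C_tt(0)=-36, C_tt(4)=36.
Local maxima occur where both diagonal entries negative: (-1, 0). Count: 1.

1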